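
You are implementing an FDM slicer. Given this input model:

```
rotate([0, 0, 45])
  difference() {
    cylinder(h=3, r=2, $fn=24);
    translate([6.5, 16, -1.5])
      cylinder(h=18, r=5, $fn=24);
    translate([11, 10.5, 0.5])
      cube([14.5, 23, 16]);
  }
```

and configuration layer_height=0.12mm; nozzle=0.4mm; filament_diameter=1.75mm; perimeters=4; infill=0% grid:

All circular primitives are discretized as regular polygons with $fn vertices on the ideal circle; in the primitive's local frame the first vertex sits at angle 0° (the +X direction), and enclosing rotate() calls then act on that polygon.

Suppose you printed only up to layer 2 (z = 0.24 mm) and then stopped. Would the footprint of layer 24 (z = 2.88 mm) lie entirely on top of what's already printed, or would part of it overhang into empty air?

Compare the two slices. At z = 0.24: the cylinder: section is a regular 24-gon, circumradius r=2 (area = (24/2)·2.000²·sin(360°/24) = 12.42 mm²); the cylinder at (6.5, 16): section is a regular 24-gon, circumradius r=5 (area = (24/2)·5.000²·sin(360°/24) = 77.65 mm²); the cube at (11, 10.5) is absent (z outside [0.5, 16.5]); Taking the first minus the rest: starting from the r=2 cylinder (12.42 mm²), the r=5 cylinder at (6.5, 16) misses the remaining region (no effect) — area = 12.42 mm²; (whole slice rotated 45° about Z — lengths, areas and connectivity unchanged). At z = 2.88: the r=2 cylinder gives a regular 24-gon of circumradius 2 (constant along its height) (area = (24/2)·2.000²·sin(360°/24) = 12.42 mm²); the cylinder at (6.5, 16): section is a regular 24-gon, circumradius r=5 (area = (24/2)·5.000²·sin(360°/24) = 77.65 mm²); the cube at (11, 10.5) is present — its section is the full 14.5×23 rectangle (area 333.50 mm²); Taking the first minus the rest: starting from the r=2 cylinder (12.42 mm²), the r=5 cylinder at (6.5, 16) misses the remaining region (no effect); the 14.5×23 cube at (11, 10.5) misses the remaining region (no effect) — area = 12.42 mm²; (whole slice rotated 45° about Z — lengths, areas and connectivity unchanged). Checking containment: the cross-section at z = 2.88 is a subset of the cross-section at z = 0.24.

entirely on top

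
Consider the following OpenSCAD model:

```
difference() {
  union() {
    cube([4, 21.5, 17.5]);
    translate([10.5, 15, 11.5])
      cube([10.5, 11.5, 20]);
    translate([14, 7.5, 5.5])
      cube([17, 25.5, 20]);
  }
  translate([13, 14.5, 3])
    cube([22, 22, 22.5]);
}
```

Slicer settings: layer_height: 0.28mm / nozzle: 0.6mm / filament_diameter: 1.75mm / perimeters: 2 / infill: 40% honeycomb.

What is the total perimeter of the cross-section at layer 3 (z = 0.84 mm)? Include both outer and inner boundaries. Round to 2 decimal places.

51.00 mm

At z = 0.84 mm: the cube is present — its section is the full 4×21.5 rectangle (perimeter 51.00 mm); the cube at (10.5, 15) is absent (z outside [11.5, 31.5]); the cube at (14, 7.5) is not intersected at this z (z outside [5.5, 25.5]); Combining (union): only the 4×21.5 cube is present, so the union is just that shape — boundary = 51.00 mm; the cube at (13, 14.5) is absent (z outside [3, 25.5]); Subtracting the remaining from the first: none of the subtracted shapes is present at this height, so that combined region is unchanged — boundary = 51.00 mm. Overall, the cross-section is a single solid region. Total boundary length (outer) = 51.00 mm.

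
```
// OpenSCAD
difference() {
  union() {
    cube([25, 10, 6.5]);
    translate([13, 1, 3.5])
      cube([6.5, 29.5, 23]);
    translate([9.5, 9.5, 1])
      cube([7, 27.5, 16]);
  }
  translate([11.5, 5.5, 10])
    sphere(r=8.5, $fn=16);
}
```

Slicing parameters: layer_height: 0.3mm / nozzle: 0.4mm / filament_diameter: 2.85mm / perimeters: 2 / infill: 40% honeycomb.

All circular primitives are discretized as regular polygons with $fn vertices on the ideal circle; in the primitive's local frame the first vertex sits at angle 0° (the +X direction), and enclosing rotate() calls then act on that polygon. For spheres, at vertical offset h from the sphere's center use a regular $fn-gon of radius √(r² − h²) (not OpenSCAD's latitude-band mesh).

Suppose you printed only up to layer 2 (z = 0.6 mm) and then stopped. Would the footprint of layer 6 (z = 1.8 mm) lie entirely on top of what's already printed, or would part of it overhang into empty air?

Compare the two slices. At z = 0.6: the cube is present — its section is the full 25×10 rectangle (area 250.00 mm²); the cube at (13, 1) does not reach this height (z outside [3.5, 26.5]); the cube at (9.5, 9.5) is not intersected at this z (z outside [1, 17]); Merging all regions: only the 25×10 cube is present, so the union is just that shape — area = 250.00 mm²; the sphere at (11.5, 5.5) does not reach this height (|z−center|=9.400 > r=8.5); Subtracting the remaining from the first: none of the subtracted shapes is present at this height, so that combined region is unchanged — area = 250.00 mm². At z = 1.8: the 25×10 cube contributes its full rectangle (area 250.00 mm²); the cube at (13, 1) is not intersected at this z (z outside [3.5, 26.5]); the cube at (9.5, 9.5) is present — its section is the full 7×27.5 rectangle (area 192.50 mm²); Combining (union): the regions partially overlap — summed areas 442.50 mm² minus the doubly-counted overlap 3.50 mm² gives 439.00 mm² — area = 439.00 mm²; the r=8.5 sphere at (11.5, 5.5) slices to a regular 16-gon of circumradius 2.238 (√(r²−h²) with h=8.2 from center) (area = (16/2)·2.238²·sin(360°/16) = 15.34 mm²); Taking the first minus the rest: starting from that combined region (439.00 mm²), the r=8.5 sphere at (11.5, 5.5) lies wholly inside it (removes its full 15.34 mm² and its 13.97 mm outline becomes a hole wall) — area = 423.66 mm². Checking containment: at z = 1.8 the cross-section extends beyond the z = 0.6 cross-section by about 189.00 mm².

part overhangs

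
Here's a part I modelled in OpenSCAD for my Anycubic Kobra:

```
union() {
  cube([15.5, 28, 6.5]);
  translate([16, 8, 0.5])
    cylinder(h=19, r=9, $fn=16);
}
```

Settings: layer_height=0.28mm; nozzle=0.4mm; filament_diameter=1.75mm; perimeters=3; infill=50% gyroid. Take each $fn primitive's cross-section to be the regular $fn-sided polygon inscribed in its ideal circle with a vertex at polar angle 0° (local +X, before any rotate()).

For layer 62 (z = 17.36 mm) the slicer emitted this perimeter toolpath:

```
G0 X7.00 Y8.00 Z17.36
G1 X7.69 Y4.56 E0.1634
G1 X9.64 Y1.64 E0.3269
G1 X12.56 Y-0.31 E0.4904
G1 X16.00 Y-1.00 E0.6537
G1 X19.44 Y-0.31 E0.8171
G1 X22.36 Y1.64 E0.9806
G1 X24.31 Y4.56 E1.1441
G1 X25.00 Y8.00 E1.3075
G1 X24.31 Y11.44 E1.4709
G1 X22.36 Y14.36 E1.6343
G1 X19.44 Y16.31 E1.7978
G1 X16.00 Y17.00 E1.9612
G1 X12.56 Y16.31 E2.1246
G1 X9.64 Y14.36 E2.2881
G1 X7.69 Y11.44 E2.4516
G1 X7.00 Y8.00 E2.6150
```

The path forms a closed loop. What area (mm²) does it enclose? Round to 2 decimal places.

247.73 mm²

Apply the shoelace formula to the sequence of (X, Y) vertices; enclosed area = 247.73 mm².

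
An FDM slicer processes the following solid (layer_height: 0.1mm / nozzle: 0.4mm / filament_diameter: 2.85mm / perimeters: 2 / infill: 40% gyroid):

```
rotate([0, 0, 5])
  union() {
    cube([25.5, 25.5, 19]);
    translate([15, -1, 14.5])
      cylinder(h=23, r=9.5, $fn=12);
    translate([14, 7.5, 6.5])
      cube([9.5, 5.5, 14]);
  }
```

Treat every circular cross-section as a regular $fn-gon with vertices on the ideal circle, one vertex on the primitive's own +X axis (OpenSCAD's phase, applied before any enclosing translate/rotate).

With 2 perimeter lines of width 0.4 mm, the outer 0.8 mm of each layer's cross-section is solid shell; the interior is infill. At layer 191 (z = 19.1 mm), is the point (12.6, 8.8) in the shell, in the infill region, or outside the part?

At z = 19.1 mm: the cube is absent (z outside [0, 19]); the r=9.5 cylinder at (15, -1) gives a regular 12-gon of circumradius 9.5 (constant along its height); the cube at (14, 7.5) is present — its section is the full 9.5×5.5 rectangle; Merging all regions: the regions partially overlap (shared area 2.73 mm²), so overlapping operands fuse into one piece — 1 connected region; (rotated 5° about Z; rotation is an isometry so areas/perimeters/island counts are preserved). Overall, the cross-section is a single solid region. Undo the 5° rotation: the query point maps to (13.319, 7.668) in the un-rotated model frame. The nearest boundary edge runs (10.25, 7.23)→(14.00, 8.23); distance from the point to it = 0.37 mm. The point is inside the cross-section, 0.37 mm from the nearest boundary — within the 0.8 mm shell band (2 × 0.4).

shell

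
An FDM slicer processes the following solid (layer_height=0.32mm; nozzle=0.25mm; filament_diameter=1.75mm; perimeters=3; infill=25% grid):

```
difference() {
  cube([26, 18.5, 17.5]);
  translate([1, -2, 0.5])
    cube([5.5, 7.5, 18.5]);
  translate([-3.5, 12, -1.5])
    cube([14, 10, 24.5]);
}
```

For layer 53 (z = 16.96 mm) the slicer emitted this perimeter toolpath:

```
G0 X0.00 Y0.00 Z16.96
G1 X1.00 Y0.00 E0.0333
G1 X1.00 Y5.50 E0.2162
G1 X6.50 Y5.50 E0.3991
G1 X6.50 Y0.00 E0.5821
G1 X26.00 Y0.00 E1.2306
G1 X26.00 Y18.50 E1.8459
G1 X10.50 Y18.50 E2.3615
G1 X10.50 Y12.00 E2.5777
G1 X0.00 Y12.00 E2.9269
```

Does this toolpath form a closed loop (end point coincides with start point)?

no

Start point (G0): (0.00, 0.00). End point (last G1): the path does not return to the start — open.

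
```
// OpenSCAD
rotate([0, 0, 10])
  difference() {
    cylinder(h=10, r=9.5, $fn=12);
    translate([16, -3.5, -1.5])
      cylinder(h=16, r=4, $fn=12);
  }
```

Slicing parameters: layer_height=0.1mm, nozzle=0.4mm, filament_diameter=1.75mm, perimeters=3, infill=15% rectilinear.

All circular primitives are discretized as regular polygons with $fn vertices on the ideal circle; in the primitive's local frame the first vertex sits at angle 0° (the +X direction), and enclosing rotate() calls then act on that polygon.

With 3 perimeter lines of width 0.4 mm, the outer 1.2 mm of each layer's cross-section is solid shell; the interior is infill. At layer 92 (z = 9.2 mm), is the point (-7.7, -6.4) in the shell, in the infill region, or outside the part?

outside

At z = 9.2 mm: the r=9.5 cylinder gives a regular 12-gon of circumradius 9.5 (constant along its height); the r=4 cylinder at (16, -3.5) contributes a regular 12-gon of circumradius 4; Subtracting the remaining from the first: starting from the r=9.5 cylinder, the r=4 cylinder at (16, -3.5) misses the remaining region (no effect) — 1 connected region; (whole slice rotated 10° about Z — lengths, areas and connectivity unchanged). Overall, the cross-section is a single solid region. Undo the 10° rotation: the query point maps to (-8.694, -4.966) in the un-rotated model frame. The nearest boundary edge runs (-4.75, -8.23)→(-8.23, -4.75); distance from the point to it = 0.51 mm. The point is not inside any of the regions above, so it lies outside the cross-section (0.51 mm from the nearest boundary).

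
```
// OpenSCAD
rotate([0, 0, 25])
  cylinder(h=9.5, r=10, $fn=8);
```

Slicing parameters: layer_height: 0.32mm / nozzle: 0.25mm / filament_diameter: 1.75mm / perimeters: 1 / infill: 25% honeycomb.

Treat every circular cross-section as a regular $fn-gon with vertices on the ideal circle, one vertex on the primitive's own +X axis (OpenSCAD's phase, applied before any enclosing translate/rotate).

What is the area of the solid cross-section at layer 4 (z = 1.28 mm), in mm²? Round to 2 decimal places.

282.84 mm²

At z = 1.28 mm: the r=10 cylinder contributes a regular 8-gon of circumradius 10 (area = (8/2)·10.000²·sin(360°/8) = 282.84 mm²); (rotated 25° about Z; rotation is an isometry so areas/perimeters/island counts are preserved). Overall, the cross-section is a single solid region. Net area = 282.84 mm².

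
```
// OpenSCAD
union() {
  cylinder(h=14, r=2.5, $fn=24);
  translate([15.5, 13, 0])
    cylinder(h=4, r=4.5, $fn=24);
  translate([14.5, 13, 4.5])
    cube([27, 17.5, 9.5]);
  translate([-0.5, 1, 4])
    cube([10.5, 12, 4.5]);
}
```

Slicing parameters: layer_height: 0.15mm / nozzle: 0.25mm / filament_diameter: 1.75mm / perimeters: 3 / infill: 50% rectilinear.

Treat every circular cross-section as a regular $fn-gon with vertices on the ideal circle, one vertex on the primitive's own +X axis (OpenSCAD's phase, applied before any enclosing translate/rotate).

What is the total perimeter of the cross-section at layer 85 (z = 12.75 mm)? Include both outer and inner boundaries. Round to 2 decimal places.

104.66 mm

At z = 12.75 mm: the cylinder: section is a regular 24-gon, circumradius r=2.5 (perimeter = 2·24·2.500·sin(180°/24) = 15.66 mm); the cylinder at (15.5, 13) is absent (z outside [0, 4]); the 27×17.5 cube at (14.5, 13) contributes its full rectangle (perimeter 89.00 mm); the cube at (-0.5, 1) is not intersected at this z (z outside [4, 8.5]); Merging all regions: the 2 present regions are separate (no shared area or edge), so areas and boundary lengths simply add and each stays a separate island — boundary = 104.66 mm. Overall, the cross-section has 2 separate islands. Total boundary length (outer) = 104.66 mm.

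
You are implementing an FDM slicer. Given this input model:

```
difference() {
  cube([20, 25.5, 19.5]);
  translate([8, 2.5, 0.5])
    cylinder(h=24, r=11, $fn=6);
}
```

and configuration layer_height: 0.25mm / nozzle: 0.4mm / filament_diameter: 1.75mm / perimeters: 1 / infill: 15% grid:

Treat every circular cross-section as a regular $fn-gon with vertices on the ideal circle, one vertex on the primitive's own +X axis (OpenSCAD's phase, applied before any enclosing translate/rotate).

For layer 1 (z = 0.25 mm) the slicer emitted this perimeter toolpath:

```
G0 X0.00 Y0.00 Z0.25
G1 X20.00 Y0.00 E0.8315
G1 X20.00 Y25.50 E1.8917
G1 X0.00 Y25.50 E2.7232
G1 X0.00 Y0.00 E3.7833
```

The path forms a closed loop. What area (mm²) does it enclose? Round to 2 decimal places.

510.00 mm²

Apply the shoelace formula to the sequence of (X, Y) vertices; enclosed area = 510.00 mm².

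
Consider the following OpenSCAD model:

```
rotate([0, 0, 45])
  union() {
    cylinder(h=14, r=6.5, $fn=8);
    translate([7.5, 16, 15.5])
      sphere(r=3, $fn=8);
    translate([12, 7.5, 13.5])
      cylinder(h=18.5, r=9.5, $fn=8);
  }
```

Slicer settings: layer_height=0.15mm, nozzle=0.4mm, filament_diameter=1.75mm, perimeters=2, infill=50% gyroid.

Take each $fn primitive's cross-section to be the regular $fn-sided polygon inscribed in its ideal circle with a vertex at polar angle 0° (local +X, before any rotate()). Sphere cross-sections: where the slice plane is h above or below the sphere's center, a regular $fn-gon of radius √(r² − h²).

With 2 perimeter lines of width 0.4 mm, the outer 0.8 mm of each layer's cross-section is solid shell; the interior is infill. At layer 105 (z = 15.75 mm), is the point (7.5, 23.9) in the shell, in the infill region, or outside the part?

outside

At z = 15.75 mm: the cylinder does not reach this height (z outside [0, 14]); the r=3 sphere at (7.5, 16) contributes a regular 8-gon of circumradius √(3²−0.25²) = 2.990; the cylinder at (12, 7.5): section is a regular 8-gon, circumradius r=9.5; Combining (union): the regions partially overlap (shared area 8.23 mm²), so overlapping operands fuse into one piece — 1 connected region; (rotated 45° about Z; rotation is an isometry so areas/perimeters/island counts are preserved). Overall, the cross-section is a single solid region. Undo the 45° rotation: the query point maps to (22.203, 11.597) in the un-rotated model frame. The nearest boundary edge runs (18.72, 14.22)→(21.50, 7.50); distance from the point to it = 2.22 mm. The point is not inside any of the regions above, so it lies outside the cross-section (2.22 mm from the nearest boundary).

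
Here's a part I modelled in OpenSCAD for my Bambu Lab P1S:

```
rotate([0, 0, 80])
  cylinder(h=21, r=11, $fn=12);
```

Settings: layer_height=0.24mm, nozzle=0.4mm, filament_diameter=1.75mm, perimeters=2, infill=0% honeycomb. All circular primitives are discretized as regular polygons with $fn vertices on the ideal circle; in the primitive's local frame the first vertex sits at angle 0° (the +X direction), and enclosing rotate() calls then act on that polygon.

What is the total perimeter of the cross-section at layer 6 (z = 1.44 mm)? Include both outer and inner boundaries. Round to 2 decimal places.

68.33 mm

At z = 1.44 mm: the cylinder: section is a regular 12-gon, circumradius r=11 (perimeter = 2·12·11.000·sin(180°/12) = 68.33 mm); (whole slice rotated 80° about Z — lengths, areas and connectivity unchanged). Overall, the cross-section is a single solid region. Total boundary length (outer) = 68.33 mm.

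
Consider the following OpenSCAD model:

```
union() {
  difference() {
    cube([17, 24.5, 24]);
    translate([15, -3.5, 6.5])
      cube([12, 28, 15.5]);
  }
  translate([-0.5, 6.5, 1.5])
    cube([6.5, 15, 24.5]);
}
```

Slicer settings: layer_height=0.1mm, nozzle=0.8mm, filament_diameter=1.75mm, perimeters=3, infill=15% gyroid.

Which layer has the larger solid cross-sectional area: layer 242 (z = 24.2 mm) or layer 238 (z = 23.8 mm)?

Layer 242 (z = 24.2): the cube is absent (z outside [0, 24]); the cube at (15, -3.5) is not intersected at this z (z outside [6.5, 22]); After the difference (first − rest): the first operand is absent here, so nothing remains; the 6.5×15 cube at (-0.5, 6.5) contributes its full rectangle (area 97.50 mm²); Taking the union: only the 6.5×15 cube at (-0.5, 6.5) is present, so the union is just that shape — area = 97.50 mm². So its area = 97.50 mm². Layer 238 (z = 23.8): the 17×24.5 cube contributes its full rectangle (area 416.50 mm²); the cube at (15, -3.5) is absent (z outside [6.5, 22]); Subtracting the remaining from the first: none of the subtracted shapes is present at this height, so the 17×24.5 cube is unchanged — area = 416.50 mm²; the cube at (-0.5, 6.5) is present — its section is the full 6.5×15 rectangle (area 97.50 mm²); Combining (union): the regions partially overlap — summed areas 514.00 mm² minus the doubly-counted overlap 90.00 mm² gives 424.00 mm² — area = 424.00 mm². So its area = 424.00 mm². Layer 238 is larger (424.00 vs 97.50 mm²).

layer 238 (z = 23.8 mm)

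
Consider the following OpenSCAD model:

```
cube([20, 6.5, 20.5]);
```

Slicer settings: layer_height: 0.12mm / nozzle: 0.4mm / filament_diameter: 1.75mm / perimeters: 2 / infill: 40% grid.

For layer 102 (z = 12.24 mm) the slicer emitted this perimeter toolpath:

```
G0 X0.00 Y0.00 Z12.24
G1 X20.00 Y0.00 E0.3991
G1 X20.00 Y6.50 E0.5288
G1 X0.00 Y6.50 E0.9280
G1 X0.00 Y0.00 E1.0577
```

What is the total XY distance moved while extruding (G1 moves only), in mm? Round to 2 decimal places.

Sum the Euclidean lengths of each G1 segment: total = 53.00 mm.

53.00 mm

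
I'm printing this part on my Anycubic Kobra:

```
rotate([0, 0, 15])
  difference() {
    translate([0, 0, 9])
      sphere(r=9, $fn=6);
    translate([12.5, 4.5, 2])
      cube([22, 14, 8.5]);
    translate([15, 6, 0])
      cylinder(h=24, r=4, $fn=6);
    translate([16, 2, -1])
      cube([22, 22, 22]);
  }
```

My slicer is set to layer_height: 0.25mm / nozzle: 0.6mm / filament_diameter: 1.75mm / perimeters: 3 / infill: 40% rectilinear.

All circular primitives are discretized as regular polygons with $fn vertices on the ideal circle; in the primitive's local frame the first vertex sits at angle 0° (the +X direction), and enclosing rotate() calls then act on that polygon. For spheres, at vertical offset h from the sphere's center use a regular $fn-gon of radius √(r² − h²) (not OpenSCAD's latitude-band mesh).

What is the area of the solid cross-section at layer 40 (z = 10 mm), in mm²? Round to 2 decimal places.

207.85 mm²

At z = 10 mm: the r=9 sphere contributes a regular 6-gon of circumradius √(9²−1²) = 8.944 (area = (6/2)·8.944²·sin(360°/6) = 207.85 mm²); the cube at (12.5, 4.5) (footprint 22×14) is included at this height (area 308.00 mm²); the r=4 cylinder at (15, 6) contributes a regular 6-gon of circumradius 4 (area = (6/2)·4.000²·sin(360°/6) = 41.57 mm²); the 22×22 cube at (16, 2) contributes its full rectangle (area 484.00 mm²); Subtracting the remaining from the first: starting from the r=9 sphere (207.85 mm²), the 22×14 cube at (12.5, 4.5) misses the remaining region (no effect); the r=4 cylinder at (15, 6) misses the remaining region (no effect); the 22×22 cube at (16, 2) misses the remaining region (no effect) — area = 207.85 mm²; (rotated 15° about Z; rotation is an isometry so areas/perimeters/island counts are preserved). Overall, the cross-section is a single solid region. Net area = 207.85 mm².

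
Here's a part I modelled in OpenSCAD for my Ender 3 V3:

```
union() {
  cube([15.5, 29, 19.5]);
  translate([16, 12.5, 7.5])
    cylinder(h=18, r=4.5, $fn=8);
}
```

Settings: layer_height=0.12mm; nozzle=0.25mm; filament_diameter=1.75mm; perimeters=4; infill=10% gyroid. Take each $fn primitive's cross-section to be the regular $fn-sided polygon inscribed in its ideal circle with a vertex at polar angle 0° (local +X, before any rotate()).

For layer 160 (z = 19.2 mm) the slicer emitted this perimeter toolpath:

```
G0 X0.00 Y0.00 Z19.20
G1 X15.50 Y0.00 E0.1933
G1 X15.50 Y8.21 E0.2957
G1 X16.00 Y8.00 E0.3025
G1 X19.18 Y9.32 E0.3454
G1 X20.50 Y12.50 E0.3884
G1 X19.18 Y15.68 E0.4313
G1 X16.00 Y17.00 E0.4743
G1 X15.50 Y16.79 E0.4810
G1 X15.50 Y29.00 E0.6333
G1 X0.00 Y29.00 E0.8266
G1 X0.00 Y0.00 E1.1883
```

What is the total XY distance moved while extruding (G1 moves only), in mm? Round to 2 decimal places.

Sum the Euclidean lengths of each G1 segment: total = 95.28 mm.

95.28 mm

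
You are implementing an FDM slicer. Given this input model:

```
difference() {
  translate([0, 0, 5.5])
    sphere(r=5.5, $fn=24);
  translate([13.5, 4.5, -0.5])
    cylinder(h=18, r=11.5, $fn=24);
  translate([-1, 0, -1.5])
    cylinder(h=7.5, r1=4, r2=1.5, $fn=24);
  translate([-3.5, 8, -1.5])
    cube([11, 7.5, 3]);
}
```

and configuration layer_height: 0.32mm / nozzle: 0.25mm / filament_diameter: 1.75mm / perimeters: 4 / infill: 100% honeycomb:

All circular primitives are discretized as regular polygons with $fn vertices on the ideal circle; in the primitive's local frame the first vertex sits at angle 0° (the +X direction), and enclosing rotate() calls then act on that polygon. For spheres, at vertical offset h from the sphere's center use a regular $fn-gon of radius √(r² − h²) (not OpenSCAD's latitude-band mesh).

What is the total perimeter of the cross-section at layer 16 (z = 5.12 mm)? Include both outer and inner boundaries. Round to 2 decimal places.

44.71 mm

At z = 5.12 mm: the sphere: section is a regular 24-gon, circumradius = √(r²−h²) = √(5.5²−0.38²) = 5.487 (perimeter = 2·24·5.487·sin(180°/24) = 34.38 mm); the r=11.5 cylinder at (13.5, 4.5) contributes a regular 24-gon of circumradius 11.5 (perimeter = 2·24·11.500·sin(180°/24) = 72.05 mm); the cone at (-1, 0): at t=0.883 of its height the radius interpolates to r₁+(r₂−r₁)t = 1.793, giving a regular 24-gon of that circumradius (perimeter = 2·24·1.793·sin(180°/24) = 11.24 mm); the cube at (-3.5, 8) is not intersected at this z (z outside [-1.5, 1.5]); Taking the first minus the rest: starting from the r=5.5 sphere, the r=11.5 cylinder at (13.5, 4.5) partially overlaps it — only the 15.10 mm² overlap (of its 410.75 mm²) is removed, clipping the outline; the cone at (-1, 0) lies wholly inside it (removes its full 9.99 mm² and its 11.24 mm outline becomes a hole wall) — boundary (outer + 1 inner loop) = 44.71 mm. Overall, the cross-section is one region with 1 hole. Total boundary length (outer + inner) = 44.71 mm.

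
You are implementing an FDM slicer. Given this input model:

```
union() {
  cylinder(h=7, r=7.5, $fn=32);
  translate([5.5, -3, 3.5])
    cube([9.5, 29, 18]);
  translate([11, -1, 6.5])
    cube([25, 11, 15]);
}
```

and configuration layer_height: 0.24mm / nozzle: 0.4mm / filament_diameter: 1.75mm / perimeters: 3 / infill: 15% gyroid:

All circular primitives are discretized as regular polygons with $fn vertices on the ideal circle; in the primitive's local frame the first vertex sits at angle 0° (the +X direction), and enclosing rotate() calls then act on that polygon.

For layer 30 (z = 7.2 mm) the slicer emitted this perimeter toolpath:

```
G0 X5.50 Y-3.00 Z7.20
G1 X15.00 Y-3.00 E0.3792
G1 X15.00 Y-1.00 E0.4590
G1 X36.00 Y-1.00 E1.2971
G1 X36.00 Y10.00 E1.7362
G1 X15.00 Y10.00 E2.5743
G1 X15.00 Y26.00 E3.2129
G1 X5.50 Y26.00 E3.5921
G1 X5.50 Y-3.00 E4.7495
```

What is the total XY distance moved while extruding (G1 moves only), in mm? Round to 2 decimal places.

Sum the Euclidean lengths of each G1 segment: total = 119.00 mm.

119.00 mm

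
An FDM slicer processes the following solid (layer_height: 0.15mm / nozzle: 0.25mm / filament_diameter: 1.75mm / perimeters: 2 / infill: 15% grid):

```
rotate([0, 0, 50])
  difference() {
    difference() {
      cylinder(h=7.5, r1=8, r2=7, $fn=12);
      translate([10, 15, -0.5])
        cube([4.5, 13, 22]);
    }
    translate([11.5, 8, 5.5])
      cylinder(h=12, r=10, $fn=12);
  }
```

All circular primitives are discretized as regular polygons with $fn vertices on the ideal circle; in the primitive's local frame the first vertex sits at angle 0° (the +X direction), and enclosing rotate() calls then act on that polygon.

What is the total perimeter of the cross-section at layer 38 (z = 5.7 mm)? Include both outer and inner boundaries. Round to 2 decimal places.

44.40 mm

At z = 5.7 mm: the cone contributes a regular 12-gon of circumradius 7.240 (interpolated between r1=8 and r2=7 at t=0.760) (perimeter = 2·12·7.240·sin(180°/12) = 44.97 mm); the cube at (10, 15) is present — its section is the full 4.5×13 rectangle (perimeter 35.00 mm); Subtracting the remaining from the first: starting from the cone, the 4.5×13 cube at (10, 15) misses the remaining region (no effect) — boundary = 44.97 mm; the r=10 cylinder at (11.5, 8) gives a regular 12-gon of circumradius 10 (constant along its height) (perimeter = 2·12·10.000·sin(180°/12) = 62.12 mm); Taking the first minus the rest: starting from the result so far, the r=10 cylinder at (11.5, 8) partially overlaps it — only the 17.77 mm² overlap (of its 300.00 mm²) is removed, clipping the outline — boundary = 44.40 mm; (whole slice rotated 50° about Z — lengths, areas and connectivity unchanged). Overall, the cross-section is a single solid region. Total boundary length (outer) = 44.40 mm.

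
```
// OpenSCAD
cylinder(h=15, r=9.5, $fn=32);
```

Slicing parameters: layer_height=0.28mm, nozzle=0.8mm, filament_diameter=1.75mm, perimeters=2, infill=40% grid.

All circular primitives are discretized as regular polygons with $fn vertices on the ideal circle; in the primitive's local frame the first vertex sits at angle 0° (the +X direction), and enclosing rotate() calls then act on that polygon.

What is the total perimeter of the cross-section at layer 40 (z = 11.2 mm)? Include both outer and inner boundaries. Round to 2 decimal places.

At z = 11.2 mm: the cylinder: section is a regular 32-gon, circumradius r=9.5 (perimeter = 2·32·9.500·sin(180°/32) = 59.59 mm). Overall, the cross-section is a single solid region. Total boundary length (outer) = 59.59 mm.

59.59 mm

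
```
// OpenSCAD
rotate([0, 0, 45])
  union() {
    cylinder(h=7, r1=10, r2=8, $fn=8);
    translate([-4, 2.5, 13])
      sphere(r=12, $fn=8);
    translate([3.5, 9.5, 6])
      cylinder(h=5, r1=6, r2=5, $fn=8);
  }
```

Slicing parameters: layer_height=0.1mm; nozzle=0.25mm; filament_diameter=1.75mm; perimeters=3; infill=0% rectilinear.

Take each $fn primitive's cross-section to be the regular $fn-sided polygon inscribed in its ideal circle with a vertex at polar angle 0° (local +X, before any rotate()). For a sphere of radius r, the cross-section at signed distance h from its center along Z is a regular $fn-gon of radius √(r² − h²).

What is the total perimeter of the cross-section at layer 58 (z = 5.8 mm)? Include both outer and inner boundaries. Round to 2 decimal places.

65.20 mm

At z = 5.8 mm: the cone: at t=0.829 of its height the radius interpolates to r₁+(r₂−r₁)t = 8.343, giving a regular 8-gon of that circumradius (perimeter = 2·8·8.343·sin(180°/8) = 51.08 mm); the r=12 sphere at (-4, 2.5) slices to a regular 8-gon of circumradius 9.600 (√(r²−h²) with h=7.2 from center) (perimeter = 2·8·9.600·sin(180°/8) = 58.78 mm); the cone at (3.5, 9.5) is absent (z outside [6, 11]); Combining (union): the regions partially overlap (shared area 146.56 mm²), so the edge portions inside another operand are dropped and the merged outline is re-measured after clipping — boundary = 65.20 mm; (whole slice rotated 45° about Z — lengths, areas and connectivity unchanged). Overall, the cross-section is a single solid region. Total boundary length (outer) = 65.20 mm.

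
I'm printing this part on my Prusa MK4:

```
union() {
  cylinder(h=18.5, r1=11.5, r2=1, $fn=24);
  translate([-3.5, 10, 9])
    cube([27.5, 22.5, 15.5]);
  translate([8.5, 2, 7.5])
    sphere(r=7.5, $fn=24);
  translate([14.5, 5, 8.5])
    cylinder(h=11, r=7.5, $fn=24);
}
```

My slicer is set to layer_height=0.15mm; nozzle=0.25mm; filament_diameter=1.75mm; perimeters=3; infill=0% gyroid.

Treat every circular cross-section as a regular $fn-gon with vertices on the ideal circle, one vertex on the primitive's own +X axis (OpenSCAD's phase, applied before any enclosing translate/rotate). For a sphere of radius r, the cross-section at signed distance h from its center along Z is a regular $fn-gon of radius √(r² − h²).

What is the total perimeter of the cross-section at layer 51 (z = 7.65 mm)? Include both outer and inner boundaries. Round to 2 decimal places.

At z = 7.65 mm: the cone (r1=11.5→r2=1) has section circumradius 7.158 here — a regular 24-gon (perimeter = 2·24·7.158·sin(180°/24) = 44.85 mm); the cube at (-3.5, 10) does not reach this height (z outside [9, 24.5]); the r=7.5 sphere at (8.5, 2) contributes a regular 24-gon of circumradius √(7.5²−0.15²) = 7.498 (perimeter = 2·24·7.498·sin(180°/24) = 46.98 mm); the cylinder at (14.5, 5) does not reach this height (z outside [8.5, 19.5]); Taking the union: the regions partially overlap (shared area 47.60 mm²), so the edge portions inside another operand are dropped and the merged outline is re-measured after clipping — boundary = 64.75 mm. Overall, the cross-section is a single solid region. Total boundary length (outer) = 64.75 mm.

64.75 mm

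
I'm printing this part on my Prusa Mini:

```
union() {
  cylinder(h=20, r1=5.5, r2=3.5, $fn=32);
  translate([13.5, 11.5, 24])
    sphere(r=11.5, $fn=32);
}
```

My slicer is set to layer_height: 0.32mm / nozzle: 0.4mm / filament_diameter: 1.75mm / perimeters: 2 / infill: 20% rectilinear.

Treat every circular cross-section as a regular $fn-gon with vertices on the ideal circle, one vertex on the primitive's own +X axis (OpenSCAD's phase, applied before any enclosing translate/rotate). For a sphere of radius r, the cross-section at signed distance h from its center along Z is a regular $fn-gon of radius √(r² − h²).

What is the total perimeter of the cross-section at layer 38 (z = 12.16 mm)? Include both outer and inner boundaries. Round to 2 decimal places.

At z = 12.16 mm: the cone (r1=5.5→r2=3.5) has section circumradius 4.284 here — a regular 32-gon (perimeter = 2·32·4.284·sin(180°/32) = 26.87 mm); the sphere at (13.5, 11.5) is absent (|z−center|=11.840 > r=11.5); Merging all regions: only the cone is present, so the union is just that shape — boundary = 26.87 mm. Overall, the cross-section is a single solid region. Total boundary length (outer) = 26.87 mm.

26.87 mm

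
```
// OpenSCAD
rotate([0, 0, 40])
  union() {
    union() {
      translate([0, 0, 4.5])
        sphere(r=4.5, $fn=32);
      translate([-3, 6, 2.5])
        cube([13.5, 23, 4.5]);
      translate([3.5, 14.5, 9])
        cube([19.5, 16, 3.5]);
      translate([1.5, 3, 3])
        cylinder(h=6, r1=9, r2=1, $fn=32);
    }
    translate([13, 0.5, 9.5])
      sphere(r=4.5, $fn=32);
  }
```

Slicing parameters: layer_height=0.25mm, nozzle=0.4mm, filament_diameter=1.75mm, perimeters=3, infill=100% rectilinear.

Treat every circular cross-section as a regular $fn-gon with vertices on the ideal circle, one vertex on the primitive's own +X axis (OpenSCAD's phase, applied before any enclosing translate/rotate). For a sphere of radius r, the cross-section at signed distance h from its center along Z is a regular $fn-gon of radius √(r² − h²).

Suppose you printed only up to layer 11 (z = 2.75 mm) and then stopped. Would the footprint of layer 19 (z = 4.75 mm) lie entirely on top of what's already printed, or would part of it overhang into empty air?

Compare the two slices. At z = 2.75: the r=4.5 sphere slices to a regular 32-gon of circumradius 4.146 (√(r²−h²) with h=1.75 from center) (area = (32/2)·4.146²·sin(360°/32) = 53.65 mm²); the 13.5×23 cube at (-3, 6) contributes its full rectangle (area 310.50 mm²); the cube at (3.5, 14.5) is not intersected at this z (z outside [9, 12.5]); the cone at (1.5, 3) is absent (z outside [3, 9]); Combining (union): the 2 present regions are separate (no shared area or edge), so areas and boundary lengths simply add and each stays a separate island — area = 364.15 mm²; the sphere at (13, 0.5) does not reach this height (|z−center|=6.750 > r=4.5); Merging all regions: only the result so far is present, so the union is just that shape — area = 364.15 mm²; (rotated 40° about Z; rotation is an isometry so areas/perimeters/island counts are preserved). At z = 4.75: the r=4.5 sphere slices to a regular 32-gon of circumradius 4.493 (√(r²−h²) with h=0.25 from center) (area = (32/2)·4.493²·sin(360°/32) = 63.01 mm²); the 13.5×23 cube at (-3, 6) contributes its full rectangle (area 310.50 mm²); the cube at (3.5, 14.5) is not intersected at this z (z outside [9, 12.5]); the cone at (1.5, 3) contributes a regular 32-gon of circumradius 6.667 (interpolated between r1=9 and r2=1 at t=0.292) (area = (32/2)·6.667²·sin(360°/32) = 138.73 mm²); Combining (union): the regions partially overlap — summed areas 512.25 mm² minus the doubly-counted overlap 85.09 mm² gives 427.16 mm² — area = 427.16 mm²; the sphere at (13, 0.5) is not intersected at this z (|z−center|=4.750 > r=4.5); Combining (union): only that combined region is present, so the union is just that shape — area = 427.16 mm²; (rotated 40° about Z; rotation is an isometry so areas/perimeters/island counts are preserved). Checking containment: at z = 4.75 the cross-section extends beyond the z = 2.75 cross-section by about 63.01 mm².

part overhangs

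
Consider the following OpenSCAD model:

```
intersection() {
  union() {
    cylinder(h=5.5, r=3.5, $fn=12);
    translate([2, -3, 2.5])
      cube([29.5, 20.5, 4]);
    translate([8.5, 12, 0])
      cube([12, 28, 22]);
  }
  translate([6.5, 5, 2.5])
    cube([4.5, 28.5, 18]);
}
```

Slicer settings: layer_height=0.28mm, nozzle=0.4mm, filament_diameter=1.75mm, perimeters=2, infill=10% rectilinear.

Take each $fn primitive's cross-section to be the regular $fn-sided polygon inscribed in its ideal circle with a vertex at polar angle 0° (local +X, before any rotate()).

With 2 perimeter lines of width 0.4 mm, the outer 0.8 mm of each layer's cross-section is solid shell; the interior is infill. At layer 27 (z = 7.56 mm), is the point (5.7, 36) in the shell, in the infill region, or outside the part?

outside

At z = 7.56 mm: the cylinder is not intersected at this z (z outside [0, 5.5]); the cube at (2, -3) does not reach this height (z outside [2.5, 6.5]); the cube at (8.5, 12) (footprint 12×28) is included at this height; Taking the union: only the 12×28 cube at (8.5, 12) is present, so the union is just that shape — 1 connected region; the cube at (6.5, 5) is present — its section is the full 4.5×28.5 rectangle; Taking the intersection: the 4.5×28.5 cube at (6.5, 5) partially overlaps the result so far; clipping to the common part keeps 53.75 mm² — 1 connected region. Overall, the cross-section is a single solid region. The nearest boundary edge runs (8.50, 12.00)→(8.50, 33.50); distance from the point to it = 3.75 mm. The point is not inside any of the regions above, so it lies outside the cross-section (3.75 mm from the nearest boundary).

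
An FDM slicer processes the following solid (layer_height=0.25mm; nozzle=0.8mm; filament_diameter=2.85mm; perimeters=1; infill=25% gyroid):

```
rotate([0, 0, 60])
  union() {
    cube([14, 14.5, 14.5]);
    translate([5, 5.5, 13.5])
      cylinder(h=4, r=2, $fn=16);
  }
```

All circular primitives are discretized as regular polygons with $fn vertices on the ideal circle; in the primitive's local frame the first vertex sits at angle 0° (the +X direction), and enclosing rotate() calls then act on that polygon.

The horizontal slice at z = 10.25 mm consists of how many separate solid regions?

At z = 10.25 mm: the cube (footprint 14×14.5) is included at this height; the cylinder at (5, 5.5) is not intersected at this z (z outside [13.5, 17.5]); Merging all regions: only the 14×14.5 cube is present, so the union is just that shape — 1 connected region; (rotated 60° about Z; rotation is an isometry so areas/perimeters/island counts are preserved). The result has 1 disconnected region.

1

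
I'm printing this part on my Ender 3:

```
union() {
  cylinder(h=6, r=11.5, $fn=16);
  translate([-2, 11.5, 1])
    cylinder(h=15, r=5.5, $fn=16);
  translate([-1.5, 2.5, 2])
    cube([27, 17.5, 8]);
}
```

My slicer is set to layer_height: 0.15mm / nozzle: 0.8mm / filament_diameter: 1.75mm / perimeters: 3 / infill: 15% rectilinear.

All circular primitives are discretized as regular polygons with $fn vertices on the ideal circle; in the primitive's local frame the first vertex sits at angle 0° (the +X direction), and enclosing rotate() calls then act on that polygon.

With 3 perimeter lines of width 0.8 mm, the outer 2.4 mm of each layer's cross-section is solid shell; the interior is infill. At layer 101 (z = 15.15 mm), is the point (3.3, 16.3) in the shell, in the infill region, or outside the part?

At z = 15.15 mm: the cylinder is not intersected at this z (z outside [0, 6]); the cylinder at (-2, 11.5): section is a regular 16-gon, circumradius r=5.5; the cube at (-1.5, 2.5) does not reach this height (z outside [2, 10]); Taking the union: only the r=5.5 cylinder at (-2, 11.5) is present, so the union is just that shape — 1 connected region. Overall, the cross-section is a single solid region. The nearest boundary edge runs (3.08, 13.60)→(1.89, 15.39); distance from the point to it = 1.68 mm. The point is not inside any of the regions above, so it lies outside the cross-section (1.68 mm from the nearest boundary).

outside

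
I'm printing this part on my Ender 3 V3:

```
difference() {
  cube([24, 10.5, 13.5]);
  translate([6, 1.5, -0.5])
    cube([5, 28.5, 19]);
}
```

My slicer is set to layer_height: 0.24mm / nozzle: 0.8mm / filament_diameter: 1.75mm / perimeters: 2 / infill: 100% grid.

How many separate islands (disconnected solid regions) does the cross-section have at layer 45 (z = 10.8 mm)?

1

At z = 10.8 mm: the cube (footprint 24×10.5) is included at this height; the cube at (6, 1.5) (footprint 5×28.5) is included at this height; Taking the first minus the rest: starting from the 24×10.5 cube, the 5×28.5 cube at (6, 1.5) partially overlaps it — only the 45.00 mm² overlap (of its 142.50 mm²) is removed, clipping the outline — 1 connected region. Overall, the cross-section is a single solid region. Island count = 1.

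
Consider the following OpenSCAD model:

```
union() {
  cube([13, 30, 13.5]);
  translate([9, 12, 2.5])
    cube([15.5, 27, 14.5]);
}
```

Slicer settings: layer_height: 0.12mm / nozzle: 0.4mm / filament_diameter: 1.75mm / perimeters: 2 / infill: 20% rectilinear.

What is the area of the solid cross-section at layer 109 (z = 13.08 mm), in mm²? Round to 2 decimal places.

At z = 13.08 mm: the 13×30 cube contributes its full rectangle (area 390.00 mm²); the 15.5×27 cube at (9, 12) contributes its full rectangle (area 418.50 mm²); Merging all regions: the regions partially overlap — summed areas 808.50 mm² minus the doubly-counted overlap 72.00 mm² gives 736.50 mm² — area = 736.50 mm². Overall, the cross-section is a single solid region. Net area = 736.50 mm².

736.50 mm²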